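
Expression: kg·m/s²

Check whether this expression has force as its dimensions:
Yes

The expression kg·m/s² has dimensions [L M T^-2], which is exactly force [L M T^-2].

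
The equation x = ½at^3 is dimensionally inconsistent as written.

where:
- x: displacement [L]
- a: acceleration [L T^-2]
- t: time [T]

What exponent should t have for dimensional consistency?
The exponent of t should be 2: x = ½at^2

The LHS x has dimensions [L]; t has dimensions [T].
As written, the RHS ½at^3 (exponent 3 on t) has dimensions [L T], which does not match.
With exponent 2, the RHS ½at^2 has dimensions [L], matching the LHS.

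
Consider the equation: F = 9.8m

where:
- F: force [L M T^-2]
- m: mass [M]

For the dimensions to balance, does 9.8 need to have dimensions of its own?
Yes

F has dimensions [L M T^-2], while m alone has dimensions [M]. For the equation to balance, the factor 9.8 must carry dimensions [L T^-2] — it is a dimensional constant (a numerical value of a physical quantity with its units suppressed), not a pure number.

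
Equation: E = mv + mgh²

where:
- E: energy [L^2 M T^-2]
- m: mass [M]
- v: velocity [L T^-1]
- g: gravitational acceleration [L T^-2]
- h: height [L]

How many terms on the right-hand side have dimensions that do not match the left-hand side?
2

LHS E: [L^2 M T^-2]
- mv: [L M T^-1] ✗
- mgh²: [L^3 M T^-2] ✗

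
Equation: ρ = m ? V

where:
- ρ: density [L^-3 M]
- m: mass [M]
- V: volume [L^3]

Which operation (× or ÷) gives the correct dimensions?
division (÷): ρ = m ÷ V

ρ [L^-3 M]; m [M]; V [L^3].
m × V → [L^3 M] ✗
m ÷ V → [L^-3 M] ✓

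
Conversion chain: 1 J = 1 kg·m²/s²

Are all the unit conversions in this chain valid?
The chain is correct (no errors).

Correct: Joule is defined as kg·m²/s²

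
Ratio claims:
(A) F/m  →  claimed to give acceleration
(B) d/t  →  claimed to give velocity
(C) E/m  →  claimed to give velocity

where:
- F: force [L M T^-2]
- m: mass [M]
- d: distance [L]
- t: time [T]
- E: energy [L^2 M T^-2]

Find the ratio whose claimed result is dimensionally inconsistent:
(C) E/m does not give velocity

(A) F/m: [L T^-2] = acceleration [L T^-2] ✓
(B) d/t: [L T^-1] = velocity [L T^-1] ✓
(C) E/m: [L^2 T^-2] ≠ velocity [L T^-1] ✗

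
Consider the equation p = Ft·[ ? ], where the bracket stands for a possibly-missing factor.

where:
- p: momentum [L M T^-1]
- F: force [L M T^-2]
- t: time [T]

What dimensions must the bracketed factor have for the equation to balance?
Nothing is missing — the bracketed factor must be dimensionless.

p has dimensions [L M T^-1] and Ft already has dimensions [L M T^-1], so p = Ft is dimensionally complete.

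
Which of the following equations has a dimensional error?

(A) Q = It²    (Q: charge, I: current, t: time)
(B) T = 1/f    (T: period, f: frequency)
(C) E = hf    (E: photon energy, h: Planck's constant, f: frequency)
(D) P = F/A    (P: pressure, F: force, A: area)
(A) Q = It²

The equation (A) Q = It² is dimensionally incorrect.

LHS (Q): [I T]
RHS (It²): [I T^2] ✗

The dimensions do not match. The other three equations balance.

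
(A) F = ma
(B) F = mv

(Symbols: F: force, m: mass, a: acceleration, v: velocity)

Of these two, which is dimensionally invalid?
(B)

(A) F = ma: LHS [L M T^-2], RHS [L M T^-2] ✓
(B) F = mv: LHS [L M T^-2], RHS [L M T^-1] ✗

Expression (B) F = mv is dimensionally incorrect.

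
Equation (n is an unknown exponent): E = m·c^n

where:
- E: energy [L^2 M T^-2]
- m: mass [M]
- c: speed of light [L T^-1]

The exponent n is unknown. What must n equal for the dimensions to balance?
n = 2

E has dimensions [L^2 M T^-2]; c has dimensions [L T^-1].
The rest of the RHS has dimensions [M], so c^n must supply [L^2 T^-2].
With n = 2: m·c^2 has dimensions [L^2 M T^-2], matching the LHS ✓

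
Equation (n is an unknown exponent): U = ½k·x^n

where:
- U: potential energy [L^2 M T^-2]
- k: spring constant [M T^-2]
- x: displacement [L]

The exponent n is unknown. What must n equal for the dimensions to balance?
n = 2

U has dimensions [L^2 M T^-2]; x has dimensions [L].
The rest of the RHS has dimensions [M T^-2], so x^n must supply [L^2].
With n = 2: ½k·x^2 has dimensions [L^2 M T^-2], matching the LHS ✓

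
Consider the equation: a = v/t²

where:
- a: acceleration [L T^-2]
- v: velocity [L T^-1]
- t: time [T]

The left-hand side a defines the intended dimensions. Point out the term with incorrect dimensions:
The right-hand side term v/t²

a has dimensions [L T^-2], but v/t² has dimensions [L T^-3], so the term v/t² is dimensionally wrong for a.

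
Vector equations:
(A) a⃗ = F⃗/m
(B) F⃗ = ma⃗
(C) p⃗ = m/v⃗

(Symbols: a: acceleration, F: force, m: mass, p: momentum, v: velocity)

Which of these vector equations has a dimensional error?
(C) p⃗ = m/v⃗

(A) a⃗ = F⃗/m: LHS [L T^-2], RHS [L T^-2] ✓ — force (vector) divided by mass (scalar)
(B) F⃗ = ma⃗: LHS [L M T^-2], RHS [L M T^-2] ✓ — Force and acceleration are vectors, mass is a scalar
(C) p⃗ = m/v⃗: LHS [L M T^-1], RHS [L^-1 M T] ✗ — momentum is mass times velocity; should be mv⃗ (and division by a vector is undefined)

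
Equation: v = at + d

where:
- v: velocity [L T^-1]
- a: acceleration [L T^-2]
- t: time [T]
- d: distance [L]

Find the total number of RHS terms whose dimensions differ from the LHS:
1

LHS v: [L T^-1]
- at: [L T^-1] ✓
- d: [L] ✗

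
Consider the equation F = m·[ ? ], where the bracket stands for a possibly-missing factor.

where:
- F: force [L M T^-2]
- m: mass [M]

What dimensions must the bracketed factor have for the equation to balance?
[L T^-2] — acceleration (e.g. a)

F has dimensions [L M T^-2]; m has dimensions [M].
The bracketed factor must supply [L M T^-2] / [M] = [L T^-2].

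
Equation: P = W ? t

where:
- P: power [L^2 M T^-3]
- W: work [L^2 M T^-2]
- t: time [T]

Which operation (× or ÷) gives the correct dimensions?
division (÷): P = W ÷ t

P [L^2 M T^-3]; W [L^2 M T^-2]; t [T].
W × t → [L^2 M T^-1] ✗
W ÷ t → [L^2 M T^-3] ✓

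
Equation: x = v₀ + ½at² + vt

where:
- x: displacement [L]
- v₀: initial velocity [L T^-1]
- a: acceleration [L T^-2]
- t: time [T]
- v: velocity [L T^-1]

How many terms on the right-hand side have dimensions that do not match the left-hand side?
1

LHS x: [L]
- v₀: [L T^-1] ✗
- ½at²: [L] ✓
- vt: [L] ✓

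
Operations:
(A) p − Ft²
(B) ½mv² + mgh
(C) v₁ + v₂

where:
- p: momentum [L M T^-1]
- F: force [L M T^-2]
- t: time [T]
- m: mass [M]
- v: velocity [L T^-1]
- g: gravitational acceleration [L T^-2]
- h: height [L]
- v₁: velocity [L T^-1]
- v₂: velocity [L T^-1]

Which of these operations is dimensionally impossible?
(A) p − Ft²

(A) p − Ft²: p [L M T^-1] and Ft² [L M] — different dimensions cannot be added/subtracted ✗
(B) ½mv² + mgh: ½mv² [L^2 M T^-2] and mgh [L^2 M T^-2] — same dimensions ✓
(C) v₁ + v₂: v₁ [L T^-1] and v₂ [L T^-1] — same dimensions ✓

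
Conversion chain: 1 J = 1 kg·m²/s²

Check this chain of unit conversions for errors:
The chain is correct (no errors).

Correct: Joule is defined as kg·m²/s²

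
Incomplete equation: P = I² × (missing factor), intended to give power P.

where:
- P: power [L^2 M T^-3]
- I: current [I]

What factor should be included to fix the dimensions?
R (resistance), dimensions [I^-2 L^2 M T^-3]

P has dimensions [L^2 M T^-3] and I² has dimensions [I^2].
The missing factor must have dimensions [L^2 M T^-3] / [I^2] = [I^-2 L^2 M T^-3], i.e. resistance (R).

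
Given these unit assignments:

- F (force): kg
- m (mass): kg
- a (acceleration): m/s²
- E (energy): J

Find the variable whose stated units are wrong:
F

The variable F (force) should have units N, not kg.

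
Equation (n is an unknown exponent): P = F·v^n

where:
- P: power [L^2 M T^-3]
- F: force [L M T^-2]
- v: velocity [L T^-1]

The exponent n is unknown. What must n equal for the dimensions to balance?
n = 1

P has dimensions [L^2 M T^-3]; v has dimensions [L T^-1].
The rest of the RHS has dimensions [L M T^-2], so v^n must supply [L T^-1].
With n = 1: F·v^1 has dimensions [L^2 M T^-3], matching the LHS ✓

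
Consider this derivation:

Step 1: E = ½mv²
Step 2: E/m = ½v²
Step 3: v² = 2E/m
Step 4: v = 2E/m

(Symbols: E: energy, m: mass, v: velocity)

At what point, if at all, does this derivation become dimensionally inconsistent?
Step 4

Step 1: E = ½mv² → LHS [L^2 M T^-2], RHS [L^2 M T^-2] ✓
Step 2: E/m = ½v² → LHS [L^2 T^-2], RHS [L^2 T^-2] ✓
Step 3: v² = 2E/m → LHS [L^2 T^-2], RHS [L^2 T^-2] ✓
Step 4: v = 2E/m → LHS [L T^-1], RHS [L^2 T^-2] ✗

The first dimensional inconsistency appears in step 4: v = 2E/m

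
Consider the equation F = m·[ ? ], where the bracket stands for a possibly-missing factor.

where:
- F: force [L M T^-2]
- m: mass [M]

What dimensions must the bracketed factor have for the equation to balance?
[L T^-2] — acceleration (e.g. a)

F has dimensions [L M T^-2]; m has dimensions [M].
The bracketed factor must supply [L M T^-2] / [M] = [L T^-2].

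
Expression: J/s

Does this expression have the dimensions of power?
Yes

The expression J/s has dimensions [L^2 M T^-3], which is exactly power [L^2 M T^-3].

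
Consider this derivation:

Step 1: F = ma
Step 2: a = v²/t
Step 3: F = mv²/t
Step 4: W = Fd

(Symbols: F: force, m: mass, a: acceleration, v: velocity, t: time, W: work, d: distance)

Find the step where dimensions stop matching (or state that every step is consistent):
Step 2

Step 1: F = ma → LHS [L M T^-2], RHS [L M T^-2] ✓
Step 2: a = v²/t → LHS [L T^-2], RHS [L^2 T^-3] ✗

The first dimensional inconsistency appears in step 2: a = v²/t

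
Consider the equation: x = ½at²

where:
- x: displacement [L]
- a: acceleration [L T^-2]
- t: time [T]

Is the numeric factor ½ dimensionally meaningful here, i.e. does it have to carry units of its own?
No

x has dimensions [L] and at² already has dimensions [L], so the equation balances without ½ contributing any dimensions. ½ is a pure (dimensionless) number; changing or removing it would not affect dimensional consistency.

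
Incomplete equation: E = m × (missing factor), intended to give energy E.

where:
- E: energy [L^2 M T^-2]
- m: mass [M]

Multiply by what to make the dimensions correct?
v² (velocity squared), dimensions [L^2 T^-2]

E has dimensions [L^2 M T^-2] and m has dimensions [M].
The missing factor must have dimensions [L^2 M T^-2] / [M] = [L^2 T^-2], i.e. velocity squared (v²).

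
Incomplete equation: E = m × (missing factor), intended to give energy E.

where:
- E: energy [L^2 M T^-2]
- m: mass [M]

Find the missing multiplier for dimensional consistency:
v² (velocity squared), dimensions [L^2 T^-2]

E has dimensions [L^2 M T^-2] and m has dimensions [M].
The missing factor must have dimensions [L^2 M T^-2] / [M] = [L^2 T^-2], i.e. velocity squared (v²).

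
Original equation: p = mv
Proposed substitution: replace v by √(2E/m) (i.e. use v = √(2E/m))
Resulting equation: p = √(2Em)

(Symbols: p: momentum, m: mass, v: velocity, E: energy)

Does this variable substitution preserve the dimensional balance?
Yes

[v] = [L T^-1] and [√(2E/m)] = [L T^-1]. These match, so the substitution replaces a quantity by one of the same dimensions and the result p = √(2Em) has LHS [L M T^-1] vs RHS [L M T^-1] — still consistent.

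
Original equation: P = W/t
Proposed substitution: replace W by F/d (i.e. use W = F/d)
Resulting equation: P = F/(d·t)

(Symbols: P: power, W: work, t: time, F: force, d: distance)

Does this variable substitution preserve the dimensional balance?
No

[W] = [L^2 M T^-2] and [F/d] = [M T^-2]. These differ, so the substitution replaces a quantity by one of different dimensions and the result P = F/(d·t) has LHS [L^2 M T^-3] vs RHS [M T^-3] — inconsistent.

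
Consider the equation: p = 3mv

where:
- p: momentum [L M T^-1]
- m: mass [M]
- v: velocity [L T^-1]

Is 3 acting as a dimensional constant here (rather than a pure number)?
No

p has dimensions [L M T^-1] and mv already has dimensions [L M T^-1], so the equation balances without 3 contributing any dimensions. 3 is a pure (dimensionless) number; changing or removing it would not affect dimensional consistency.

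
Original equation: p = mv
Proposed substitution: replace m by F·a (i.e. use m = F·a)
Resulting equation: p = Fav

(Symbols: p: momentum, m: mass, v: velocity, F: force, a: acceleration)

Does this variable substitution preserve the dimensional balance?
No

[m] = [M] and [F·a] = [L^2 M T^-4]. These differ, so the substitution replaces a quantity by one of different dimensions and the result p = Fav has LHS [L M T^-1] vs RHS [L^3 M T^-5] — inconsistent.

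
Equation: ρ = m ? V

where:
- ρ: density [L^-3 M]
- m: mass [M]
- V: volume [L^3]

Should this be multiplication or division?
division (÷): ρ = m ÷ V

ρ [L^-3 M]; m [M]; V [L^3].
m × V → [L^3 M] ✗
m ÷ V → [L^-3 M] ✓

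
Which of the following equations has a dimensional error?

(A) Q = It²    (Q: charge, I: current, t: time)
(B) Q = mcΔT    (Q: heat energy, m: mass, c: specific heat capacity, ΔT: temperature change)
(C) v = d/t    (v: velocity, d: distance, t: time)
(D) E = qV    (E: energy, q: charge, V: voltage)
(A) Q = It²

The equation (A) Q = It² is dimensionally incorrect.

LHS (Q): [I T]
RHS (It²): [I T^2] ✗

The dimensions do not match. The other three equations balance.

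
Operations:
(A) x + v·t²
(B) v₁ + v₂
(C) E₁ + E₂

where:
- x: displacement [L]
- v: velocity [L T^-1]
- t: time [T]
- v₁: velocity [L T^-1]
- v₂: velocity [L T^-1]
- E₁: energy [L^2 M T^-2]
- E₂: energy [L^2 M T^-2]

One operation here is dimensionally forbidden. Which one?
(A) x + v·t²

(A) x + v·t²: x [L] and v·t² [L T] — different dimensions cannot be added/subtracted ✗
(B) v₁ + v₂: v₁ [L T^-1] and v₂ [L T^-1] — same dimensions ✓
(C) E₁ + E₂: E₁ [L^2 M T^-2] and E₂ [L^2 M T^-2] — same dimensions ✓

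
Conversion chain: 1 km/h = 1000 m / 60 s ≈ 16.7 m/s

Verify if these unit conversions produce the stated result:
The chain is incorrect (it contains an error).

Incorrect: 1 h = 3600 s, not 60 s (1 km/h ≈ 0.278 m/s)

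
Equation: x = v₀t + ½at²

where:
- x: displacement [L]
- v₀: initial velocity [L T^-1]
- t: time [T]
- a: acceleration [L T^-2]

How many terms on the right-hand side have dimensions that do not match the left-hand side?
0

LHS x: [L]
- v₀t: [L] ✓
- ½at²: [L] ✓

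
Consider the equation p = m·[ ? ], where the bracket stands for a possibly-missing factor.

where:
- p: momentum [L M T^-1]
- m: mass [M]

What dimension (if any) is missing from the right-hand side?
[L T^-1] — velocity (e.g. v)

p has dimensions [L M T^-1]; m has dimensions [M].
The bracketed factor must supply [L M T^-1] / [M] = [L T^-1].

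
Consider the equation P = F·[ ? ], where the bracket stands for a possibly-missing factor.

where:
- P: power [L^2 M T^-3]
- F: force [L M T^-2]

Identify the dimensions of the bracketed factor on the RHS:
[L T^-1] — velocity (e.g. v)

P has dimensions [L^2 M T^-3]; F has dimensions [L M T^-2].
The bracketed factor must supply [L^2 M T^-3] / [L M T^-2] = [L T^-1].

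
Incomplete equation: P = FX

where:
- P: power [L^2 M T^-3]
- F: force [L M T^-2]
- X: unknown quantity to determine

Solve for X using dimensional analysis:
X = v (velocity), dimensions [L T^-1]

P has dimensions [L^2 M T^-3]; the rest of the RHS (F) has dimensions [L M T^-2].
So X must have dimensions [L T^-1] — X = v (velocity).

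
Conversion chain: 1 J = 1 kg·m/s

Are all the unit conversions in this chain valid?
The chain is incorrect (it contains an error).

Incorrect: Joule is kg·m²/s², not kg·m/s (that is momentum)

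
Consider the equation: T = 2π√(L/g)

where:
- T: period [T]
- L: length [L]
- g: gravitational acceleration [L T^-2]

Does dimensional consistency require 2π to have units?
No

T has dimensions [T] and √(L/g) already has dimensions [T], so the equation balances without 2π contributing any dimensions. 2π is a pure (dimensionless) number; changing or removing it would not affect dimensional consistency.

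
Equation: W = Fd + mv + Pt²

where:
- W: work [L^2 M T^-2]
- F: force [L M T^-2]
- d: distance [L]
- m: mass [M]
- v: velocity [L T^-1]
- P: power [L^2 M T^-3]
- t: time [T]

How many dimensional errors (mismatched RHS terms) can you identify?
2

LHS W: [L^2 M T^-2]
- Fd: [L^2 M T^-2] ✓
- mv: [L M T^-1] ✗
- Pt²: [L^2 M T^-1] ✗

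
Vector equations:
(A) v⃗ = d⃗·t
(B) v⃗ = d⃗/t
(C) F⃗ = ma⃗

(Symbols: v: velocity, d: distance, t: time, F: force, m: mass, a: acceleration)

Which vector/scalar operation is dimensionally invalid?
(A) v⃗ = d⃗·t

(A) v⃗ = d⃗·t: LHS [L T^-1], RHS [L T] ✗ — velocity is displacement per time; should be d⃗/t
(B) v⃗ = d⃗/t: LHS [L T^-1], RHS [L T^-1] ✓ — displacement (vector) divided by time (scalar)
(C) F⃗ = ma⃗: LHS [L M T^-2], RHS [L M T^-2] ✓ — Force and acceleration are vectors, mass is a scalar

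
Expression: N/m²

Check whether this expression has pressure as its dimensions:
Yes

The expression N/m² has dimensions [L^-1 M T^-2], which is exactly pressure [L^-1 M T^-2].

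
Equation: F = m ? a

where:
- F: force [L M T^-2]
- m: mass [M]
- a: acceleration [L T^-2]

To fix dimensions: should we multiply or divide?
multiplication (×): F = m × a

F [L M T^-2]; m [M]; a [L T^-2].
m × a → [L M T^-2] ✓
m ÷ a → [L^-1 M T^2] ✗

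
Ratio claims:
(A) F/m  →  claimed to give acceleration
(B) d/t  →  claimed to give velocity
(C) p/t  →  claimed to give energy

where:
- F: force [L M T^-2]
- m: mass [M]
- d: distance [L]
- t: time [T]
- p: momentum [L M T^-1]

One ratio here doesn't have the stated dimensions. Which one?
(C) p/t does not give energy

(A) F/m: [L T^-2] = acceleration [L T^-2] ✓
(B) d/t: [L T^-1] = velocity [L T^-1] ✓
(C) p/t: [L M T^-2] ≠ energy [L^2 M T^-2] ✗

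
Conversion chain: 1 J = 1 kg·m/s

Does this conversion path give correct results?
The chain is incorrect (it contains an error).

Incorrect: Joule is kg·m²/s², not kg·m/s (that is momentum)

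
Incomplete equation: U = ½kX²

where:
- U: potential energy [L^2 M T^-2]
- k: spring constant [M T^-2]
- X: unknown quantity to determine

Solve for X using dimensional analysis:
X = x (displacement), dimensions [L]

U has dimensions [L^2 M T^-2]; the rest of the RHS (½k) has dimensions [M T^-2].
So X² must have dimensions [L^2], i.e. X has dimensions [L] — X = x (displacement).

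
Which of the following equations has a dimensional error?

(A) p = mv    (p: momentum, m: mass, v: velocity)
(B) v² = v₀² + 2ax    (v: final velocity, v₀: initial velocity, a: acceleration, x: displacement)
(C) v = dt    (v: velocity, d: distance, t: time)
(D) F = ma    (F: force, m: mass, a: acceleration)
(C) v = dt

The equation (C) v = dt is dimensionally incorrect.

LHS (v): [L T^-1]
RHS (dt): [L T] ✗

The dimensions do not match. The other three equations balance.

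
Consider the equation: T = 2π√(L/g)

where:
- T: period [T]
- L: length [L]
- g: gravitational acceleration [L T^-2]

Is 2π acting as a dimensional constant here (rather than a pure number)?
No

T has dimensions [T] and √(L/g) already has dimensions [T], so the equation balances without 2π contributing any dimensions. 2π is a pure (dimensionless) number; changing or removing it would not affect dimensional consistency.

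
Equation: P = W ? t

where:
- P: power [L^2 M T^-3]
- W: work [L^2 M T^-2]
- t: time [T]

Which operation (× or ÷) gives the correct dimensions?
division (÷): P = W ÷ t

P [L^2 M T^-3]; W [L^2 M T^-2]; t [T].
W × t → [L^2 M T^-1] ✗
W ÷ t → [L^2 M T^-3] ✓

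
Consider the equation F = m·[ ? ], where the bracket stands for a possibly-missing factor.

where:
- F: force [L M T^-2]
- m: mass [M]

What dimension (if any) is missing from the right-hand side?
[L T^-2] — acceleration (e.g. a)

F has dimensions [L M T^-2]; m has dimensions [M].
The bracketed factor must supply [L M T^-2] / [M] = [L T^-2].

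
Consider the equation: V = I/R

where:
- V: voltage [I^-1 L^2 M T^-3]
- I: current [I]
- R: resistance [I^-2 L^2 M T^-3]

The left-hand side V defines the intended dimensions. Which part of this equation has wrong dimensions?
The right-hand side term I/R

V has dimensions [I^-1 L^2 M T^-3], but I/R has dimensions [I^3 L^-2 M^-1 T^3], so the term I/R is dimensionally wrong for V.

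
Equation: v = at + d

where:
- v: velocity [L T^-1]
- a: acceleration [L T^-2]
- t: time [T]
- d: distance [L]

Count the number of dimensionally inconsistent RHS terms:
1

LHS v: [L T^-1]
- at: [L T^-1] ✓
- d: [L] ✗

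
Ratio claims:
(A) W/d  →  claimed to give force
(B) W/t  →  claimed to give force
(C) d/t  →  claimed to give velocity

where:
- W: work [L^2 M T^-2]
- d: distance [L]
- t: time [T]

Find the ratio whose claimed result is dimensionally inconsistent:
(B) W/t does not give force

(A) W/d: [L M T^-2] = force [L M T^-2] ✓
(B) W/t: [L^2 M T^-3] ≠ force [L M T^-2] ✗
(C) d/t: [L T^-1] = velocity [L T^-1] ✓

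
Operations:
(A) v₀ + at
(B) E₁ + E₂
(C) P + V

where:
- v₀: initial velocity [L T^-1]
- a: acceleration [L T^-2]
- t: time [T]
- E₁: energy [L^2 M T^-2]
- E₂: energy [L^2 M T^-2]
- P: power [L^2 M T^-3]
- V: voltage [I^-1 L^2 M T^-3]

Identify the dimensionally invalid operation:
(C) P + V

(A) v₀ + at: v₀ [L T^-1] and at [L T^-1] — same dimensions ✓
(B) E₁ + E₂: E₁ [L^2 M T^-2] and E₂ [L^2 M T^-2] — same dimensions ✓
(C) P + V: P [L^2 M T^-3] and V [I^-1 L^2 M T^-3] — different dimensions cannot be added/subtracted ✗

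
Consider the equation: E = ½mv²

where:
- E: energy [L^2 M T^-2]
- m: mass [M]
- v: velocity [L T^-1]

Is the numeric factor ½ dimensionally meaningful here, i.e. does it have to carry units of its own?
No

E has dimensions [L^2 M T^-2] and mv² already has dimensions [L^2 M T^-2], so the equation balances without ½ contributing any dimensions. ½ is a pure (dimensionless) number; changing or removing it would not affect dimensional consistency.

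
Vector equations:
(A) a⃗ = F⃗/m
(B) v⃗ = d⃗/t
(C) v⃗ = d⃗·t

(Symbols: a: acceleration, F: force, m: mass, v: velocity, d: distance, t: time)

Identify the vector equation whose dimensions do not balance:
(C) v⃗ = d⃗·t

(A) a⃗ = F⃗/m: LHS [L T^-2], RHS [L T^-2] ✓ — force (vector) divided by mass (scalar)
(B) v⃗ = d⃗/t: LHS [L T^-1], RHS [L T^-1] ✓ — displacement (vector) divided by time (scalar)
(C) v⃗ = d⃗·t: LHS [L T^-1], RHS [L T] ✗ — velocity is displacement per time; should be d⃗/t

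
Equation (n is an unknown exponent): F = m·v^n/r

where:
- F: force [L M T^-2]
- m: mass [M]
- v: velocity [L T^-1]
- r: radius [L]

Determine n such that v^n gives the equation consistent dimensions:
n = 2

F has dimensions [L M T^-2]; v has dimensions [L T^-1].
The rest of the RHS has dimensions [L^-1 M], so v^n must supply [L^2 T^-2].
With n = 2: m·v^2/r has dimensions [L M T^-2], matching the LHS ✓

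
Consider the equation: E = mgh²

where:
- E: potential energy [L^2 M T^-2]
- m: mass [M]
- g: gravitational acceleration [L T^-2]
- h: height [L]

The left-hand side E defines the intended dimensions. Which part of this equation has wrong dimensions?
The right-hand side term mgh²

E has dimensions [L^2 M T^-2], but mgh² has dimensions [L^3 M T^-2], so the term mgh² is dimensionally wrong for E.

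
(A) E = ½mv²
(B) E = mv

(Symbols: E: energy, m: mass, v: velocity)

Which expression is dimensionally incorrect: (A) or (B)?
(B)

(A) E = ½mv²: LHS [L^2 M T^-2], RHS [L^2 M T^-2] ✓
(B) E = mv: LHS [L^2 M T^-2], RHS [L M T^-1] ✗

Expression (B) E = mv is dimensionally incorrect.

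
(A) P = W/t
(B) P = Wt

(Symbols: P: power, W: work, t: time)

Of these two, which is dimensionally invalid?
(B)

(A) P = W/t: LHS [L^2 M T^-3], RHS [L^2 M T^-3] ✓
(B) P = Wt: LHS [L^2 M T^-3], RHS [L^2 M T^-1] ✗

Expression (B) P = Wt is dimensionally incorrect.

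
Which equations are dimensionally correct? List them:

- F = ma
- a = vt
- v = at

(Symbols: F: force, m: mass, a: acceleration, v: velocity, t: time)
Dimensionally correct: F = ma, v = at
Dimensionally incorrect: a = vt
Ordered (correct first, then incorrect): F = ma, v = at, a = vt

- F = ma: LHS [L M T^-2], RHS [L M T^-2] → correct ✓
- a = vt: LHS [L T^-2], RHS [L] → incorrect ✗
- v = at: LHS [L T^-1], RHS [L T^-1] → correct ✓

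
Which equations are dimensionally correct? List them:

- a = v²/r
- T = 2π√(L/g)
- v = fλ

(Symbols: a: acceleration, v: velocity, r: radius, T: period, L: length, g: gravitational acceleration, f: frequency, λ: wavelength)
Dimensionally correct: a = v²/r, T = 2π√(L/g), v = fλ
Dimensionally incorrect: none
Ordered (correct first, then incorrect): a = v²/r, T = 2π√(L/g), v = fλ

- a = v²/r: LHS [L T^-2], RHS [L T^-2] → correct ✓
- T = 2π√(L/g): LHS [T], RHS [T] → correct ✓
- v = fλ: LHS [L T^-1], RHS [L T^-1] → correct ✓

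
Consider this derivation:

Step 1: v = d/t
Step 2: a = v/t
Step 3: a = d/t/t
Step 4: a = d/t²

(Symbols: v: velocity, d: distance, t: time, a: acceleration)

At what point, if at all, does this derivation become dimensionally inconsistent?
No step introduces an error — all steps are dimensionally consistent.

Step 1: v = d/t → LHS [L T^-1], RHS [L T^-1] ✓
Step 2: a = v/t → LHS [L T^-2], RHS [L T^-2] ✓
Step 3: a = d/t/t → LHS [L T^-2], RHS [L T^-2] ✓
Step 4: a = d/t² → LHS [L T^-2], RHS [L T^-2] ✓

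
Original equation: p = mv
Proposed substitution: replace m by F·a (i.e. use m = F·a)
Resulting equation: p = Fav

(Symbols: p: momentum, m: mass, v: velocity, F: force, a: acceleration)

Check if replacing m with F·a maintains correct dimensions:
No

[m] = [M] and [F·a] = [L^2 M T^-4]. These differ, so the substitution replaces a quantity by one of different dimensions and the result p = Fav has LHS [L M T^-1] vs RHS [L^3 M T^-5] — inconsistent.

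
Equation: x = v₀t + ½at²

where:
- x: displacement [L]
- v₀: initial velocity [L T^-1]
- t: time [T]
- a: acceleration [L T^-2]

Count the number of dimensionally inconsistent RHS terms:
0

LHS x: [L]
- v₀t: [L] ✓
- ½at²: [L] ✓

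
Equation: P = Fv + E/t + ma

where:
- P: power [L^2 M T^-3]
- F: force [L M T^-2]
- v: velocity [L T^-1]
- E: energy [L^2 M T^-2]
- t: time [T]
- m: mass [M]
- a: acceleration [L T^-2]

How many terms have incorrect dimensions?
1

LHS P: [L^2 M T^-3]
- Fv: [L^2 M T^-3] ✓
- E/t: [L^2 M T^-3] ✓
- ma: [L M T^-2] ✗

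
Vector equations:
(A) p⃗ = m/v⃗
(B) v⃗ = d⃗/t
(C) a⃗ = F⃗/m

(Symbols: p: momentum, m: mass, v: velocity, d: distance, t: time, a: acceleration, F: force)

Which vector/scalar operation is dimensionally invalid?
(A) p⃗ = m/v⃗

(A) p⃗ = m/v⃗: LHS [L M T^-1], RHS [L^-1 M T] ✗ — momentum is mass times velocity; should be mv⃗ (and division by a vector is undefined)
(B) v⃗ = d⃗/t: LHS [L T^-1], RHS [L T^-1] ✓ — displacement (vector) divided by time (scalar)
(C) a⃗ = F⃗/m: LHS [L T^-2], RHS [L T^-2] ✓ — force (vector) divided by mass (scalar)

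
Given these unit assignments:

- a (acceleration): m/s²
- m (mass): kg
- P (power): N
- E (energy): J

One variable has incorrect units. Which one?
P

The variable P (power) should have units W, not N.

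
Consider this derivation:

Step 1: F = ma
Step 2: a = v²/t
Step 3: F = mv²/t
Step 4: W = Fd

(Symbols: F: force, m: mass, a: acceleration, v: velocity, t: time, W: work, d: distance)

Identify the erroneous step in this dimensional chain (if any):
Step 2

Step 1: F = ma → LHS [L M T^-2], RHS [L M T^-2] ✓
Step 2: a = v²/t → LHS [L T^-2], RHS [L^2 T^-3] ✗

The first dimensional inconsistency appears in step 2: a = v²/t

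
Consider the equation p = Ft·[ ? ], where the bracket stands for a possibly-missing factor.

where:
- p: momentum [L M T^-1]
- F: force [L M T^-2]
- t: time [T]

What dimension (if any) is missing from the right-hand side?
Nothing is missing — the bracketed factor must be dimensionless.

p has dimensions [L M T^-1] and Ft already has dimensions [L M T^-1], so p = Ft is dimensionally complete.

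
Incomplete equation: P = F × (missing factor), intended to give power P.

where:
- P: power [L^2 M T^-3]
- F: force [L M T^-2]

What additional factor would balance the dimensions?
v (velocity), dimensions [L T^-1]

P has dimensions [L^2 M T^-3] and F has dimensions [L M T^-2].
The missing factor must have dimensions [L^2 M T^-3] / [L M T^-2] = [L T^-1], i.e. velocity (v).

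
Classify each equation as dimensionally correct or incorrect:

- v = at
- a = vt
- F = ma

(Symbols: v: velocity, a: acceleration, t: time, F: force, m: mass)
Dimensionally correct: v = at, F = ma
Dimensionally incorrect: a = vt
Ordered (correct first, then incorrect): v = at, F = ma, a = vt

- v = at: LHS [L T^-1], RHS [L T^-1] → correct ✓
- a = vt: LHS [L T^-2], RHS [L] → incorrect ✗
- F = ma: LHS [L M T^-2], RHS [L M T^-2] → correct ✓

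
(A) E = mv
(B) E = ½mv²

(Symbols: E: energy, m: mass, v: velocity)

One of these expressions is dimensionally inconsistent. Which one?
(A)

(A) E = mv: LHS [L^2 M T^-2], RHS [L M T^-1] ✗
(B) E = ½mv²: LHS [L^2 M T^-2], RHS [L^2 M T^-2] ✓

Expression (A) E = mv is dimensionally incorrect.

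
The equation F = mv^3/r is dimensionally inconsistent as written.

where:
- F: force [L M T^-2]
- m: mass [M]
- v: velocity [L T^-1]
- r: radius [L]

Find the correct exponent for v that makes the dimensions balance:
The exponent of v should be 2: F = mv^2/r

The LHS F has dimensions [L M T^-2]; v has dimensions [L T^-1].
As written, the RHS mv^3/r (exponent 3 on v) has dimensions [L^2 M T^-3], which does not match.
With exponent 2, the RHS mv^2/r has dimensions [L M T^-2], matching the LHS.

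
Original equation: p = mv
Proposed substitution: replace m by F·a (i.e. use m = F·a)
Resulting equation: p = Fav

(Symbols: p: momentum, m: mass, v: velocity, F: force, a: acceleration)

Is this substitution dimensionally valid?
No

[m] = [M] and [F·a] = [L^2 M T^-4]. These differ, so the substitution replaces a quantity by one of different dimensions and the result p = Fav has LHS [L M T^-1] vs RHS [L^3 M T^-5] — inconsistent.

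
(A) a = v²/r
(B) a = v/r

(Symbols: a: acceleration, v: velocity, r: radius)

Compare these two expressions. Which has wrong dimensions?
(B)

(A) a = v²/r: LHS [L T^-2], RHS [L T^-2] ✓
(B) a = v/r: LHS [L T^-2], RHS [T^-1] ✗

Expression (B) a = v/r is dimensionally incorrect.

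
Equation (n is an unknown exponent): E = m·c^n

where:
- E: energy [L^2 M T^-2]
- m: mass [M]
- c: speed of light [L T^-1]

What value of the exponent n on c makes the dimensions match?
n = 2

E has dimensions [L^2 M T^-2]; c has dimensions [L T^-1].
The rest of the RHS has dimensions [M], so c^n must supply [L^2 T^-2].
With n = 2: m·c^2 has dimensions [L^2 M T^-2], matching the LHS ✓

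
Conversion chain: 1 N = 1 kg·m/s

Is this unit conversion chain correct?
The chain is incorrect (it contains an error).

Incorrect: Newton is kg·m/s², not kg·m/s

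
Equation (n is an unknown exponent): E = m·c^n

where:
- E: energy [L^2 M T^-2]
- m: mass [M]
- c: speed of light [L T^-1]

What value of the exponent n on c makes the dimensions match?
n = 2

E has dimensions [L^2 M T^-2]; c has dimensions [L T^-1].
The rest of the RHS has dimensions [M], so c^n must supply [L^2 T^-2].
With n = 2: m·c^2 has dimensions [L^2 M T^-2], matching the LHS ✓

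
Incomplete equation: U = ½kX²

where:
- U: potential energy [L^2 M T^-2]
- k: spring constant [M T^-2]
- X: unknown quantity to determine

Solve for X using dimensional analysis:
X = x (displacement), dimensions [L]

U has dimensions [L^2 M T^-2]; the rest of the RHS (½k) has dimensions [M T^-2].
So X² must have dimensions [L^2], i.e. X has dimensions [L] — X = x (displacement).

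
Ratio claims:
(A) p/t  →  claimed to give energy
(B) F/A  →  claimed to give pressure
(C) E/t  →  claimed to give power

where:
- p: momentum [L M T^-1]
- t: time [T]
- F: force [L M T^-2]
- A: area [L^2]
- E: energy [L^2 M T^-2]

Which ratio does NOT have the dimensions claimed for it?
(A) p/t does not give energy

(A) p/t: [L M T^-2] ≠ energy [L^2 M T^-2] ✗
(B) F/A: [L^-1 M T^-2] = pressure [L^-1 M T^-2] ✓
(C) E/t: [L^2 M T^-3] = power [L^2 M T^-3] ✓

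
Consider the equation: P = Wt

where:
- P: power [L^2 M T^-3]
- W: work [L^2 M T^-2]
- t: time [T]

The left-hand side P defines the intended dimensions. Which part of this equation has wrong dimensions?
The right-hand side term Wt

P has dimensions [L^2 M T^-3], but Wt has dimensions [L^2 M T^-1], so the term Wt is dimensionally wrong for P.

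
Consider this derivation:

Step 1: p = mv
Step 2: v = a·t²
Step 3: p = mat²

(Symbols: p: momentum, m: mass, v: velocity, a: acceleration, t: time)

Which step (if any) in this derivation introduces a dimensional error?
Step 2

Step 1: p = mv → LHS [L M T^-1], RHS [L M T^-1] ✓
Step 2: v = a·t² → LHS [L T^-1], RHS [L] ✗

The first dimensional inconsistency appears in step 2: v = a·t²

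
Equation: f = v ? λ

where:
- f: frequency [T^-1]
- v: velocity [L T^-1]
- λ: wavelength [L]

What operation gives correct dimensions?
division (÷): f = v ÷ λ

f [T^-1]; v [L T^-1]; λ [L].
v × λ → [L^2 T^-1] ✗
v ÷ λ → [T^-1] ✓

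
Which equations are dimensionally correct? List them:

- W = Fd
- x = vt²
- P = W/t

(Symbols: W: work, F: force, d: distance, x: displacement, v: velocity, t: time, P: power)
Dimensionally correct: W = Fd, P = W/t
Dimensionally incorrect: x = vt²
Ordered (correct first, then incorrect): W = Fd, P = W/t, x = vt²

- W = Fd: LHS [L^2 M T^-2], RHS [L^2 M T^-2] → correct ✓
- x = vt²: LHS [L], RHS [L T] → incorrect ✗
- P = W/t: LHS [L^2 M T^-3], RHS [L^2 M T^-3] → correct ✓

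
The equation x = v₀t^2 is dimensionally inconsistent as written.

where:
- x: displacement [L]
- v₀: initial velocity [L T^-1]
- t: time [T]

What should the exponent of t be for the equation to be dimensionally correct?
The exponent of t should be 1: x = v₀t

The LHS x has dimensions [L]; t has dimensions [T].
As written, the RHS v₀t^2 (exponent 2 on t) has dimensions [L T], which does not match.
With exponent 1, the RHS v₀t has dimensions [L], matching the LHS.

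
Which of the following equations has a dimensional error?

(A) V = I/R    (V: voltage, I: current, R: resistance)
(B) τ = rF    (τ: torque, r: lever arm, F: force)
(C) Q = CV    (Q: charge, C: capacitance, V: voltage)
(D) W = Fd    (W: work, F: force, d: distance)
(A) V = I/R

The equation (A) V = I/R is dimensionally incorrect.

LHS (V): [I^-1 L^2 M T^-3]
RHS (I/R): [I^3 L^-2 M^-1 T^3] ✗

The dimensions do not match. The other three equations balance.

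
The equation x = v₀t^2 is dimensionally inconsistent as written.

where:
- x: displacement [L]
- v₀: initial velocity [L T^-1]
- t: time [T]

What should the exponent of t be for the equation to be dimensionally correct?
The exponent of t should be 1: x = v₀t

The LHS x has dimensions [L]; t has dimensions [T].
As written, the RHS v₀t^2 (exponent 2 on t) has dimensions [L T], which does not match.
With exponent 1, the RHS v₀t has dimensions [L], matching the LHS.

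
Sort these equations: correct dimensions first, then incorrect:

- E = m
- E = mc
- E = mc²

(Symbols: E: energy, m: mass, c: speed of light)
Dimensionally correct: E = mc²
Dimensionally incorrect: E = m, E = mc
Ordered (correct first, then incorrect): E = mc², E = m, E = mc

- E = m: LHS [L^2 M T^-2], RHS [M] → incorrect ✗
- E = mc: LHS [L^2 M T^-2], RHS [L M T^-1] → incorrect ✗
- E = mc²: LHS [L^2 M T^-2], RHS [L^2 M T^-2] → correct ✓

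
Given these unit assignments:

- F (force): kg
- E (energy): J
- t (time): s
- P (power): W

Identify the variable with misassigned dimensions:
F

The variable F (force) should have units N, not kg.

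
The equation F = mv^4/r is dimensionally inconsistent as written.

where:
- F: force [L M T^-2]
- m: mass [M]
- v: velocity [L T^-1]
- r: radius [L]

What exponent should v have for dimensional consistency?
The exponent of v should be 2: F = mv^2/r

The LHS F has dimensions [L M T^-2]; v has dimensions [L T^-1].
As written, the RHS mv^4/r (exponent 4 on v) has dimensions [L^3 M T^-4], which does not match.
With exponent 2, the RHS mv^2/r has dimensions [L M T^-2], matching the LHS.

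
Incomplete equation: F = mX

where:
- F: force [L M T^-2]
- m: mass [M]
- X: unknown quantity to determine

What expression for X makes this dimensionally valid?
X = a (acceleration), dimensions [L T^-2]

F has dimensions [L M T^-2]; the rest of the RHS (m) has dimensions [M].
So X must have dimensions [L T^-2] — X = a (acceleration).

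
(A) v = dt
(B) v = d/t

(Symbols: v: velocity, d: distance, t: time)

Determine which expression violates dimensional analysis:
(A)

(A) v = dt: LHS [L T^-1], RHS [L T] ✗
(B) v = d/t: LHS [L T^-1], RHS [L T^-1] ✓

Expression (A) v = dt is dimensionally incorrect.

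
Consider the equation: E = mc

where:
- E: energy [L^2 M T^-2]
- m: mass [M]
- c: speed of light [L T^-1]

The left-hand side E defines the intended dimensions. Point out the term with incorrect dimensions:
The right-hand side term mc

E has dimensions [L^2 M T^-2], but mc has dimensions [L M T^-1], so the term mc is dimensionally wrong for E.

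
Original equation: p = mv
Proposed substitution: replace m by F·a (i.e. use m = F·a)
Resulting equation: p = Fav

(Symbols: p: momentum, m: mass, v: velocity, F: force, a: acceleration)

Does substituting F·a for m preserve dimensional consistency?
No

[m] = [M] and [F·a] = [L^2 M T^-4]. These differ, so the substitution replaces a quantity by one of different dimensions and the result p = Fav has LHS [L M T^-1] vs RHS [L^3 M T^-5] — inconsistent.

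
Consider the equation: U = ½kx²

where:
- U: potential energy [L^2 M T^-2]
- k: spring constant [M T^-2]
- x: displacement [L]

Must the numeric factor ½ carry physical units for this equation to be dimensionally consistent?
No

U has dimensions [L^2 M T^-2] and kx² already has dimensions [L^2 M T^-2], so the equation balances without ½ contributing any dimensions. ½ is a pure (dimensionless) number; changing or removing it would not affect dimensional consistency.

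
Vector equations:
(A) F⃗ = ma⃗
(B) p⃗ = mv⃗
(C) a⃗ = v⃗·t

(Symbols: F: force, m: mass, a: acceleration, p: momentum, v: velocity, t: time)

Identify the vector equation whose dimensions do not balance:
(C) a⃗ = v⃗·t

(A) F⃗ = ma⃗: LHS [L M T^-2], RHS [L M T^-2] ✓ — Force and acceleration are vectors, mass is a scalar
(B) p⃗ = mv⃗: LHS [L M T^-1], RHS [L M T^-1] ✓ — mass (scalar) times velocity (vector)
(C) a⃗ = v⃗·t: LHS [L T^-2], RHS [L] ✗ — acceleration is velocity per time; should be v⃗/t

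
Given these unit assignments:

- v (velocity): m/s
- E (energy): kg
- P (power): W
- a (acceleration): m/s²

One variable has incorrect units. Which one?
E

The variable E (energy) should have units J, not kg.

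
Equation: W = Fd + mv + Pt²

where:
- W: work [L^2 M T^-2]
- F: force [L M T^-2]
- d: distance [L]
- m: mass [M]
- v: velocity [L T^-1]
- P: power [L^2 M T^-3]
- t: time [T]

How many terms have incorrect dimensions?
2

LHS W: [L^2 M T^-2]
- Fd: [L^2 M T^-2] ✓
- mv: [L M T^-1] ✗
- Pt²: [L^2 M T^-1] ✗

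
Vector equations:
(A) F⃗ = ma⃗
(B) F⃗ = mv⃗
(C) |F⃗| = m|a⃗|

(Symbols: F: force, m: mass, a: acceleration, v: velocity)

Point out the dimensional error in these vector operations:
(B) F⃗ = mv⃗

(A) F⃗ = ma⃗: LHS [L M T^-2], RHS [L M T^-2] ✓ — Force and acceleration are vectors, mass is a scalar
(B) F⃗ = mv⃗: LHS [L M T^-2], RHS [L M T^-1] ✗ — mass times velocity is momentum, not force; should be ma⃗
(C) |F⃗| = m|a⃗|: LHS [L M T^-2], RHS [L M T^-2] ✓ — magnitudes of vectors are scalars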